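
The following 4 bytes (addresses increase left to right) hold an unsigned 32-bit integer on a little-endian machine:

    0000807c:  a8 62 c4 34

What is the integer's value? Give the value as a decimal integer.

Little-endian stores the least-significant byte at the lowest address.
Reassemble most-significant byte first: 34 C4 62 A8 → 0x34C462A8.
0x34C462A8 = 885285544.

885285544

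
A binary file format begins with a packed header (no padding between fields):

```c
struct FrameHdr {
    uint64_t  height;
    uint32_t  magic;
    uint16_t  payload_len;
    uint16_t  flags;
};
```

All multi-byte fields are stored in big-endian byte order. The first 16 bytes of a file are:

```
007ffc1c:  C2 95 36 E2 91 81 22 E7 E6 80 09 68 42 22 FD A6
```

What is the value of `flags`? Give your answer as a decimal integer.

`flags` follows `height` (8 B), `magic` (4 B), `payload_len` (2 B), so it starts at offset 8 + 4 + 2 = 14 and occupies 2 bytes.
Bytes at offsets 14..15: FD A6.
Big-endian: lowest address holds the most-significant byte.
The bytes are already most-significant first: 0xFDA6.
0xFDA6 = 64934.

64934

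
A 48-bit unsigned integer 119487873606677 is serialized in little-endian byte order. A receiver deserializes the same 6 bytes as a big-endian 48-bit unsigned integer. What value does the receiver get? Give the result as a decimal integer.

119487873606677 in 48-bit hexadecimal is 0x6CAC7042E415.
Stored little-endian, the bytes at ascending addresses are 15 E4 42 70 AC 6C.
Read back as big-endian, the last byte is least significant, giving 0x15E44270AC6C.
0x15E44270AC6C = 24070111407212.

24070111407212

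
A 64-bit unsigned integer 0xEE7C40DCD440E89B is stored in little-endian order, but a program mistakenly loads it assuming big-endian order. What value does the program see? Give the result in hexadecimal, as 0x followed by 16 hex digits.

Stored little-endian, the bytes at ascending addresses are 9B E8 40 D4 DC 40 7C EE.
Read back as big-endian, the last byte is least significant, giving 0x9BE840D4DC407CEE.

0x9BE840D4DC407CEE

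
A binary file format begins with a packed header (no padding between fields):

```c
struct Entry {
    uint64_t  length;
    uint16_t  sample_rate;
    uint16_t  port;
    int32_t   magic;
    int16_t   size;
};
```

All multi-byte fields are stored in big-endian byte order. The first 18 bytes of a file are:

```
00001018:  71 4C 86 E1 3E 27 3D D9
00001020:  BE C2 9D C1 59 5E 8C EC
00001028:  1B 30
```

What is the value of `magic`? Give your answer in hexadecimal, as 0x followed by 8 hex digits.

0x595E8CEC

`magic` follows `length` (8 B), `sample_rate` (2 B), `port` (2 B), so it starts at offset 8 + 2 + 2 = 12 and occupies 4 bytes.
Bytes at offsets 12..15: 59 5E 8C EC.
Big-endian: lowest address holds the most-significant byte.
The bytes are already most-significant first: 0x595E8CEC.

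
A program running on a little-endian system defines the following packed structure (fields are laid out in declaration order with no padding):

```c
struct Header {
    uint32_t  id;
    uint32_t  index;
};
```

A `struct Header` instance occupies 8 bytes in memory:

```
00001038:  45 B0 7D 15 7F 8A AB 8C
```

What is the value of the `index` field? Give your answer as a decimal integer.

2360052351

`index` follows `id` (4 bytes), so it starts at byte offset 4 and occupies 4 bytes.
Bytes at offsets 4..7: 7F 8A AB 8C.
Little-endian: lowest address holds the least-significant byte.
Reassemble most-significant byte first: 8C AB 8A 7F → 0x8CAB8A7F.
0x8CAB8A7F = 2360052351.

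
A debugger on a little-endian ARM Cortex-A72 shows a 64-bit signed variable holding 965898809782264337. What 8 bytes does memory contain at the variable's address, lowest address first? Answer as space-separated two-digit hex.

965898809782264337 in hexadecimal, padded to 64 bits, is 0x0D678FD9960B6211.
Split into bytes (most-significant first): 0D 67 8F D9 96 0B 62 11.
Little-endian stores the least-significant byte at the lowest address.
So at ascending addresses the bytes are 11 62 0B 96 D9 8F 67 0D.

11 62 0B 96 D9 8F 67 0D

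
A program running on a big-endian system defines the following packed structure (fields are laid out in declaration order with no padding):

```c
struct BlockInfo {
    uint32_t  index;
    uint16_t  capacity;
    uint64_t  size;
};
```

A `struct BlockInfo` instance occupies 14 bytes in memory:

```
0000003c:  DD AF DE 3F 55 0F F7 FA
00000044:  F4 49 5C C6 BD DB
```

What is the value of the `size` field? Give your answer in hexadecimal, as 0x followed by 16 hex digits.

0xF7FAF4495CC6BDDB

`size` follows `index` (4 B), `capacity` (2 B), so it starts at offset 4 + 2 = 6 and occupies 8 bytes.
Bytes at offsets 6..13: F7 FA F4 49 5C C6 BD DB.
Big-endian stores the most-significant byte at the lowest address.
The bytes are already most-significant first: 0xF7FAF4495CC6BDDB.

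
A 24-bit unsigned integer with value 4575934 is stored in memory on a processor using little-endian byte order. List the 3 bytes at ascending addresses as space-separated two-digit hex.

4575934 in hexadecimal, padded to 24 bits, is 0x45D2BE.
Split into bytes (most-significant first): 45 D2 BE.
Little-endian stores the least-significant byte at the lowest address.
So at ascending addresses the bytes are BE D2 45.

BE D2 45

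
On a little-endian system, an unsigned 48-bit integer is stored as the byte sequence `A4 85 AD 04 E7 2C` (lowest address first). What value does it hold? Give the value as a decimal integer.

Little-endian stores the least-significant byte at the lowest address.
Reassemble most-significant byte first: 2C E7 04 AD 85 A4 → 0x2CE704AD85A4.
0x2CE704AD85A4 = 49370727548324.

49370727548324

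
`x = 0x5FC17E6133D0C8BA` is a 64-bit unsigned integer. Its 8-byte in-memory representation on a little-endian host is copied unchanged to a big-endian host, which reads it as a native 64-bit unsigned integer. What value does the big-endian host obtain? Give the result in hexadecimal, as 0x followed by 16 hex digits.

0xBAC8D033617EC15F

Stored little-endian, the bytes at ascending addresses are BA C8 D0 33 61 7E C1 5F.
Read back as big-endian, the last byte is least significant, giving 0xBAC8D033617EC15F.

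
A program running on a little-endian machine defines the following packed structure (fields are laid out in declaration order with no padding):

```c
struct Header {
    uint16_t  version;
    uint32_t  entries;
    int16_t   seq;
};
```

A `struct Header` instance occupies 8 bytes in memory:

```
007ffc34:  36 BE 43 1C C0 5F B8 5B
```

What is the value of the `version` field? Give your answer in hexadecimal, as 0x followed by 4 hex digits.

`version` is the first field, at byte offset 0, occupying 2 bytes.
Bytes at offsets 0..1: 36 BE.
In little-endian order the low byte comes first in memory.
Reassemble most-significant byte first: BE 36 → 0xBE36.

0xBE36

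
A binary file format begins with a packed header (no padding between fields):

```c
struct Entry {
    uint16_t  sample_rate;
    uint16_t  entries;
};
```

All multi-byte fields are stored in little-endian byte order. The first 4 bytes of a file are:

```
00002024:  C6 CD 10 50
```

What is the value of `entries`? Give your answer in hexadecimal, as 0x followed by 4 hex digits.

`entries` follows `sample_rate` (2 bytes), so it starts at byte offset 2 and occupies 2 bytes.
Bytes at offsets 2..3: 10 50.
Little-endian stores the least-significant byte at the lowest address.
Reassemble most-significant byte first: 50 10 → 0x5010.

0x5010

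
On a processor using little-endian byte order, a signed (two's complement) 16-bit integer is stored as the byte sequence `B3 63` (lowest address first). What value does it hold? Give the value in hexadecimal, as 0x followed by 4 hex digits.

Little-endian stores the least-significant byte at the lowest address.
Reassemble most-significant byte first: 63 B3 → 0x63B3.

0x63B3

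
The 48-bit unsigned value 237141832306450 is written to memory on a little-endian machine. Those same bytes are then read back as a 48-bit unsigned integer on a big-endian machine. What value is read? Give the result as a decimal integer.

237141832306450 in 48-bit hexadecimal is 0xD7ADE2AD0F12.
Stored little-endian, the bytes at ascending addresses are 12 0F AD E2 AD D7.
Read back as big-endian, the last byte is least significant, giving 0x120FADE2ADD7.
0x120FADE2ADD7 = 19858551123415.

19858551123415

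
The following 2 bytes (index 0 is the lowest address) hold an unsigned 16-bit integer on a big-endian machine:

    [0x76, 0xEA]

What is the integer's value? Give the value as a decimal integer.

Big-endian: lowest address holds the most-significant byte.
The bytes are already most-significant first: 0x76EA.
0x76EA = 30442.

30442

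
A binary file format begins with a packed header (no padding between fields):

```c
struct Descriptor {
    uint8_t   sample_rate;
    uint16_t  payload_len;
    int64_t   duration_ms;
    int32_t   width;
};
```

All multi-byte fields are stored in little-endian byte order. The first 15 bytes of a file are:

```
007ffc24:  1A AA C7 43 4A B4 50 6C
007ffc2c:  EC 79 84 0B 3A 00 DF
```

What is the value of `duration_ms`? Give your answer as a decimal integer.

`duration_ms` follows `sample_rate` (1 B), `payload_len` (2 B), so it starts at offset 1 + 2 = 3 and occupies 8 bytes.
Bytes at offsets 3..10: 43 4A B4 50 6C EC 79 84.
Little-endian: lowest address holds the least-significant byte.
Reassemble most-significant byte first: 84 79 EC 6C 50 B4 4A 43 → 0x8479EC6C50B44A43.
Top bit is set, so as a signed 64-bit value this is 0x8479EC6C50B44A43 − 2^64 = -8900823238566458813.

-8900823238566458813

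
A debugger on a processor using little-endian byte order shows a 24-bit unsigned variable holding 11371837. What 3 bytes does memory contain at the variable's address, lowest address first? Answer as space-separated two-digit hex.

11371837 in hexadecimal, padded to 24 bits, is 0xAD853D.
Split into bytes (most-significant first): AD 85 3D.
Little-endian: lowest address holds the least-significant byte.
So at ascending addresses the bytes are 3D 85 AD.

3D 85 AD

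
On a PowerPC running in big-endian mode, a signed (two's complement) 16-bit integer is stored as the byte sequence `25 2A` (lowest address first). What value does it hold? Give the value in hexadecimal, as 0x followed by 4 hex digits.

0x252A

Big-endian stores the most-significant byte at the lowest address.
The bytes are already most-significant first: 0x252A.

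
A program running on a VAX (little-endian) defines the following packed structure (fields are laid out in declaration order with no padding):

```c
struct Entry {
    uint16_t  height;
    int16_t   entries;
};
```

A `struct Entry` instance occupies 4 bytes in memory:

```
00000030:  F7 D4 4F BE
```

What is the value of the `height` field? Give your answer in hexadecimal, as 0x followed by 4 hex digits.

`height` is the first field, at byte offset 0, occupying 2 bytes.
Bytes at offsets 0..1: F7 D4.
Little-endian stores the least-significant byte at the lowest address.
Reassemble most-significant byte first: D4 F7 → 0xD4F7.

0xD4F7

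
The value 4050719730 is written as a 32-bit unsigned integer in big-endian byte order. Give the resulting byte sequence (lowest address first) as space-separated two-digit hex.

4050719730 in hexadecimal, padded to 32 bits, is 0xF17113F2.
Split into bytes (most-significant first): F1 71 13 F2.
Big-endian stores the most-significant byte at the lowest address.
So the memory order matches the most-significant-first order: F1 71 13 F2.

F1 71 13 F2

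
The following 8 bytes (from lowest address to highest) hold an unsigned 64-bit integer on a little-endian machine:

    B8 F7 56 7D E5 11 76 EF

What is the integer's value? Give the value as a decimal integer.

17254998699664668600

In little-endian order the low byte comes first in memory.
Reassemble most-significant byte first: EF 76 11 E5 7D 56 F7 B8 → 0xEF7611E57D56F7B8.
0xEF7611E57D56F7B8 = 17254998699664668600.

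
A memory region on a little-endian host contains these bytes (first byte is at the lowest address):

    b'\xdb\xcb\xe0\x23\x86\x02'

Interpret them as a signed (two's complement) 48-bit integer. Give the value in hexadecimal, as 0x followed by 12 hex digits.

0x028623E0CBDB

Little-endian: lowest address holds the least-significant byte.
Reassemble most-significant byte first: 02 86 23 E0 CB DB → 0x028623E0CBDB.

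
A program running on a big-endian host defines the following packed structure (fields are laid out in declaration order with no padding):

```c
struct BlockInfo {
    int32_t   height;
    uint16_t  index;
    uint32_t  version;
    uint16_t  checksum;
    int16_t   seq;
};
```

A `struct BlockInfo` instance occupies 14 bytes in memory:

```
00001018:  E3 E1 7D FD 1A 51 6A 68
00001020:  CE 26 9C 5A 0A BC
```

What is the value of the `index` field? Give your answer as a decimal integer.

6737

`index` follows `height` (4 bytes), so it starts at byte offset 4 and occupies 2 bytes.
Bytes at offsets 4..5: 1A 51.
In big-endian order the high byte comes first in memory.
The bytes are already most-significant first: 0x1A51.
0x1A51 = 6737.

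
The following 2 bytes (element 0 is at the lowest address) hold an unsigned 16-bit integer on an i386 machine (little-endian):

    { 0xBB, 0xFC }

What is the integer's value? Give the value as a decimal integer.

Little-endian: lowest address holds the least-significant byte.
Reassemble most-significant byte first: FC BB → 0xFCBB.
0xFCBB = 64699.

64699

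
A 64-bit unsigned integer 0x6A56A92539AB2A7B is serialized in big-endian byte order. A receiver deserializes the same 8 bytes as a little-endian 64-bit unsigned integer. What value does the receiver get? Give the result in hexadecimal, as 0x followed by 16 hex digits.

0x7B2AAB3925A9566A

Stored big-endian, the bytes at ascending addresses are 6A 56 A9 25 39 AB 2A 7B.
Read back as little-endian, the first byte is least significant, giving 0x7B2AAB3925A9566A.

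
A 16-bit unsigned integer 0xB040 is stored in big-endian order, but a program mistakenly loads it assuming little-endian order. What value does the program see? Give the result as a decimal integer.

16560

Stored big-endian, the bytes at ascending addresses are B0 40.
Read back as little-endian, the first byte is least significant, giving 0x40B0.
0x40B0 = 16560.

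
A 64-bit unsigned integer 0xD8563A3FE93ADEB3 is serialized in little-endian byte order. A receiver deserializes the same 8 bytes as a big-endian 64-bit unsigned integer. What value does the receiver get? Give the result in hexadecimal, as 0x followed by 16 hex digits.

0xB3DE3AE93F3A56D8

Stored little-endian, the bytes at ascending addresses are B3 DE 3A E9 3F 3A 56 D8.
Read back as big-endian, the last byte is least significant, giving 0xB3DE3AE93F3A56D8.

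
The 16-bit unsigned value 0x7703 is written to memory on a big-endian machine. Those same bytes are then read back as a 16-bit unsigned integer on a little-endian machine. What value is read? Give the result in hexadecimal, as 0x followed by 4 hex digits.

Stored big-endian, the bytes at ascending addresses are 77 03.
Read back as little-endian, the first byte is least significant, giving 0x0377.

0x0377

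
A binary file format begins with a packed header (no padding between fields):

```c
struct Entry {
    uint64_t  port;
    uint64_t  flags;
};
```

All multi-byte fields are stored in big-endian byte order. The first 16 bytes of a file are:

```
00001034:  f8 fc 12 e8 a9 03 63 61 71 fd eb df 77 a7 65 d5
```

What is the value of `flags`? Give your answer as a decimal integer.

`flags` follows `port` (8 bytes), so it starts at byte offset 8 and occupies 8 bytes.
Bytes at offsets 8..15: 71 FD EB DF 77 A7 65 D5.
In big-endian order the high byte comes first in memory.
The bytes are already most-significant first: 0x71FDEBDF77A765D5.
0x71FDEBDF77A765D5 = 8213980640411346389.

8213980640411346389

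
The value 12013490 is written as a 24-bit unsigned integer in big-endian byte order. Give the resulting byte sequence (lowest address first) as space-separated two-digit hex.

B7 4F B2

12013490 in hexadecimal, padded to 24 bits, is 0xB74FB2.
Split into bytes (most-significant first): B7 4F B2.
Big-endian stores the most-significant byte at the lowest address.
So the memory order matches the most-significant-first order: B7 4F B2.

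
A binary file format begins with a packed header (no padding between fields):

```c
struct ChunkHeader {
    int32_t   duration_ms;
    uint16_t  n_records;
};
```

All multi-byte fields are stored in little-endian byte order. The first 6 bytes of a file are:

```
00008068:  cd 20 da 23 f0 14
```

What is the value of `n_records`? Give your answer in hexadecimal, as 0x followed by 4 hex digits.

`n_records` follows `duration_ms` (4 bytes), so it starts at byte offset 4 and occupies 2 bytes.
Bytes at offsets 4..5: F0 14.
In little-endian order the low byte comes first in memory.
Reassemble most-significant byte first: 14 F0 → 0x14F0.

0x14F0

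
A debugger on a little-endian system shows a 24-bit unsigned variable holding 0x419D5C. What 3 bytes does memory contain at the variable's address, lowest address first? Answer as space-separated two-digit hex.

5C 9D 41

Split into bytes (most-significant first): 41 9D 5C.
Little-endian stores the least-significant byte at the lowest address.
So at ascending addresses the bytes are 5C 9D 41.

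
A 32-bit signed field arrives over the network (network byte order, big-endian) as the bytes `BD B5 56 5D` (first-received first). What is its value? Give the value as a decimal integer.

-1112189347

Big-endian stores the most-significant byte at the lowest address.
The bytes are already most-significant first: 0xBDB5565D.
Top bit is set, so as a signed 32-bit value this is 0xBDB5565D − 2^32 = -1112189347.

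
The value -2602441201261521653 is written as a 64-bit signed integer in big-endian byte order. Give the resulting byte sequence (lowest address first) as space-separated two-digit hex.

Two's complement of -2602441201261521653 in 64 bits: 2602441201261521653 = 0x241DBA7BF608AAF5; invert → 0xDBE2458409F7550A; add 1 → 0xDBE2458409F7550B.
Split into bytes (most-significant first): DB E2 45 84 09 F7 55 0B.
In big-endian order the high byte comes first in memory.
So the memory order matches the most-significant-first order: DB E2 45 84 09 F7 55 0B.

DB E2 45 84 09 F7 55 0B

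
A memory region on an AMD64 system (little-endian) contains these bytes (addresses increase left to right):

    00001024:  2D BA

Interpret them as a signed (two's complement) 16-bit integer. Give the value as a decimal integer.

Little-endian stores the least-significant byte at the lowest address.
Reassemble most-significant byte first: BA 2D → 0xBA2D.
Top bit is set, so as a signed 16-bit value this is 0xBA2D − 2^16 = -17875.

-17875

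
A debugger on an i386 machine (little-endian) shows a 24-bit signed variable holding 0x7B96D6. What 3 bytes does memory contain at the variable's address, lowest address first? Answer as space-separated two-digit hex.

D6 96 7B

Split into bytes (most-significant first): 7B 96 D6.
Little-endian stores the least-significant byte at the lowest address.
So at ascending addresses the bytes are D6 96 7B.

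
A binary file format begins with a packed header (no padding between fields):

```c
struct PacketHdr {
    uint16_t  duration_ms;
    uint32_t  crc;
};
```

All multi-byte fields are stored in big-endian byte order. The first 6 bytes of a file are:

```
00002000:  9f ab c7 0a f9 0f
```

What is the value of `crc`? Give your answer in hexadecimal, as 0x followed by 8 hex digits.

`crc` follows `duration_ms` (2 bytes), so it starts at byte offset 2 and occupies 4 bytes.
Bytes at offsets 2..5: C7 0A F9 0F.
In big-endian order the high byte comes first in memory.
The bytes are already most-significant first: 0xC70AF90F.

0xC70AF90F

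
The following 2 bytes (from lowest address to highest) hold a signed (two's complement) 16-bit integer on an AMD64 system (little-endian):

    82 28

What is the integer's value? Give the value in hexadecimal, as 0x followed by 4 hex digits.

Little-endian stores the least-significant byte at the lowest address.
Reassemble most-significant byte first: 28 82 → 0x2882.

0x2882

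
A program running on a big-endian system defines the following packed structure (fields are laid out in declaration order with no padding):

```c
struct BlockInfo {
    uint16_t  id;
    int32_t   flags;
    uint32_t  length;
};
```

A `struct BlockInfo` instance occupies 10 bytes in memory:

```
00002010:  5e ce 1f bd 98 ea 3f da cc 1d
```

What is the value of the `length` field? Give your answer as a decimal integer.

1071303709

`length` follows `id` (2 B), `flags` (4 B), so it starts at offset 2 + 4 = 6 and occupies 4 bytes.
Bytes at offsets 6..9: 3F DA CC 1D.
In big-endian order the high byte comes first in memory.
The bytes are already most-significant first: 0x3FDACC1D.
0x3FDACC1D = 1071303709.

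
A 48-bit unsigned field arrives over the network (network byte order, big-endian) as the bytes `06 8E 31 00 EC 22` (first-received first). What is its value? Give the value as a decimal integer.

7207777266722

Big-endian stores the most-significant byte at the lowest address.
The bytes are already most-significant first: 0x068E3100EC22.
0x068E3100EC22 = 7207777266722.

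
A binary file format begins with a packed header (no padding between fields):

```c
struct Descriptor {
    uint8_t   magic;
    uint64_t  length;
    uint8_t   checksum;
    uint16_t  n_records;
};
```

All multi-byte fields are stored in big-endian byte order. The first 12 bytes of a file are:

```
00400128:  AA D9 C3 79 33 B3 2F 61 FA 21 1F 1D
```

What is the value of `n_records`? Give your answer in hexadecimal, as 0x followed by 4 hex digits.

`n_records` follows `magic` (1 B), `length` (8 B), `checksum` (1 B), so it starts at offset 1 + 8 + 1 = 10 and occupies 2 bytes.
Bytes at offsets 10..11: 1F 1D.
In big-endian order the high byte comes first in memory.
The bytes are already most-significant first: 0x1F1D.

0x1F1D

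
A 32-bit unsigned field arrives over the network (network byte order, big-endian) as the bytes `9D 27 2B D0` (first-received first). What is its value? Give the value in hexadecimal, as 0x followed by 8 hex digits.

Big-endian: lowest address holds the most-significant byte.
The bytes are already most-significant first: 0x9D272BD0.

0x9D272BD0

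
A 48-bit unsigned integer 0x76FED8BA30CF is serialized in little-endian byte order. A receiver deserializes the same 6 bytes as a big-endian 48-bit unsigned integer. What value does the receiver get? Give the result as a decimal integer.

Stored little-endian, the bytes at ascending addresses are CF 30 BA D8 FE 76.
Read back as big-endian, the last byte is least significant, giving 0xCF30BAD8FE76.
0xCF30BAD8FE76 = 227808200162934.

227808200162934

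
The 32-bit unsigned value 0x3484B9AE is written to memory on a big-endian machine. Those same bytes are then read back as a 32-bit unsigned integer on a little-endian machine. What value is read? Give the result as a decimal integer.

Stored big-endian, the bytes at ascending addresses are 34 84 B9 AE.
Read back as little-endian, the first byte is least significant, giving 0xAEB98434.
0xAEB98434 = 2931393588.

2931393588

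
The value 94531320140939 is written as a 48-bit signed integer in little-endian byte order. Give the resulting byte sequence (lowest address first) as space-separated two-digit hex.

94531320140939 in hexadecimal, padded to 48 bits, is 0x55F9C9C1D48B.
Split into bytes (most-significant first): 55 F9 C9 C1 D4 8B.
Little-endian: lowest address holds the least-significant byte.
So at ascending addresses the bytes are 8B D4 C1 C9 F9 55.

8B D4 C1 C9 F9 55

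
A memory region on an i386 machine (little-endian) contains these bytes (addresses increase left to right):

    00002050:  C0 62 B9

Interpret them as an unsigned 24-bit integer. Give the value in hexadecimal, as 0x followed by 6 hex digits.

Little-endian stores the least-significant byte at the lowest address.
Reassemble most-significant byte first: B9 62 C0 → 0xB962C0.

0xB962C0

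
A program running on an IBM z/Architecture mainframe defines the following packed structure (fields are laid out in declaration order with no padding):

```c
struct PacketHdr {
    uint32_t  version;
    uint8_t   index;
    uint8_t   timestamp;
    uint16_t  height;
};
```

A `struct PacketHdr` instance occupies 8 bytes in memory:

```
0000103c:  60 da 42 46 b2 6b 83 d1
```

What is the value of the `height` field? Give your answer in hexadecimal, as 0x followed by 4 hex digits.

`height` follows `version` (4 B), `index` (1 B), `timestamp` (1 B), so it starts at offset 4 + 1 + 1 = 6 and occupies 2 bytes.
Bytes at offsets 6..7: 83 D1.
In big-endian order the high byte comes first in memory.
The bytes are already most-significant first: 0x83D1.

0x83D1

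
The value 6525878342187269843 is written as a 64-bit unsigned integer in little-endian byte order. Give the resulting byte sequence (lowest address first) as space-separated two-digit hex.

6525878342187269843 in hexadecimal, padded to 64 bits, is 0x5A9093C6D17CBED3.
Split into bytes (most-significant first): 5A 90 93 C6 D1 7C BE D3.
Little-endian stores the least-significant byte at the lowest address.
So at ascending addresses the bytes are D3 BE 7C D1 C6 93 90 5A.

D3 BE 7C D1 C6 93 90 5A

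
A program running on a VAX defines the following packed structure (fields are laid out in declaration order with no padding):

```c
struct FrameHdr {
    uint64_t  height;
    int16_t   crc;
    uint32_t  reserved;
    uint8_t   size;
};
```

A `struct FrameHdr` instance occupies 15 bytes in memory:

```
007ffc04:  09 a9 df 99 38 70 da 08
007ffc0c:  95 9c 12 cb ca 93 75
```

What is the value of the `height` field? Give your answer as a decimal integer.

`height` is the first field, at byte offset 0, occupying 8 bytes.
Bytes at offsets 0..7: 09 A9 DF 99 38 70 DA 08.
Little-endian stores the least-significant byte at the lowest address.
Reassemble most-significant byte first: 08 DA 70 38 99 DF A9 09 → 0x08DA703899DFA909.
0x08DA703899DFA909 = 637945685628397833.

637945685628397833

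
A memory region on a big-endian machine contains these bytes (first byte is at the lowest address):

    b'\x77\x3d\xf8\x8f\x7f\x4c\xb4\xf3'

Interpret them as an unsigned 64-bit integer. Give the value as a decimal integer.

In big-endian order the high byte comes first in memory.
The bytes are already most-significant first: 0x773DF88F7F4CB4F3.
0x773DF88F7F4CB4F3 = 8592296959292519667.

8592296959292519667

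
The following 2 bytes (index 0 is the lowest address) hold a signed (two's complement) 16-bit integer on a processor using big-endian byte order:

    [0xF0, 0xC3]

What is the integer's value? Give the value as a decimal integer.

-3901

Big-endian: lowest address holds the most-significant byte.
The bytes are already most-significant first: 0xF0C3.
Top bit is set, so as a signed 16-bit value this is 0xF0C3 − 2^16 = -3901.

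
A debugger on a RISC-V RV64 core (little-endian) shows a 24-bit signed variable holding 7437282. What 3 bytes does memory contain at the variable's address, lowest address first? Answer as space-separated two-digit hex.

7437282 in hexadecimal, padded to 24 bits, is 0x717BE2.
Split into bytes (most-significant first): 71 7B E2.
Little-endian: lowest address holds the least-significant byte.
So at ascending addresses the bytes are E2 7B 71.

E2 7B 71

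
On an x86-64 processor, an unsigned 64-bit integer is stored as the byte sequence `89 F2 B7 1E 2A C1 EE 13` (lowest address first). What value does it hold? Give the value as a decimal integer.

Little-endian stores the least-significant byte at the lowest address.
Reassemble most-significant byte first: 13 EE C1 2A 1E B7 F2 89 → 0x13EEC12A1EB7F289.
0x13EEC12A1EB7F289 = 1436297717825925769.

1436297717825925769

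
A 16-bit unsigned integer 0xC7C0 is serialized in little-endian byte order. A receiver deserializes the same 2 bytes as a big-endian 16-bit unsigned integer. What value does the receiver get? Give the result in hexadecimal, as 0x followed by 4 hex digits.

Stored little-endian, the bytes at ascending addresses are C0 C7.
Read back as big-endian, the last byte is least significant, giving 0xC0C7.

0xC0C7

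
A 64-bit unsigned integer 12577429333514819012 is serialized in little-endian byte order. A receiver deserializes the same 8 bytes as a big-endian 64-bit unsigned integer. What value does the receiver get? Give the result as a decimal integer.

12577429333514819012 in 64-bit hexadecimal is 0xAE8C01573BBA95C4.
Stored little-endian, the bytes at ascending addresses are C4 95 BA 3B 57 01 8C AE.
Read back as big-endian, the last byte is least significant, giving 0xC495BA3B57018CAE.
0xC495BA3B57018CAE = 14165432966989319342.

14165432966989319342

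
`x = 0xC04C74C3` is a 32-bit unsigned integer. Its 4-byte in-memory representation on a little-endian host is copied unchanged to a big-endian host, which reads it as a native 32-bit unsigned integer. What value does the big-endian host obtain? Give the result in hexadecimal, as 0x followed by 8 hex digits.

0xC3744CC0

Stored little-endian, the bytes at ascending addresses are C3 74 4C C0.
Read back as big-endian, the last byte is least significant, giving 0xC3744CC0.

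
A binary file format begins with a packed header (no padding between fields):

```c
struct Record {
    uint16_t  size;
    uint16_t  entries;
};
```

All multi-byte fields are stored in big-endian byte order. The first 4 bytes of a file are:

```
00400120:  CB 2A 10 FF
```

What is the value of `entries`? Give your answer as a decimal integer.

4351

`entries` follows `size` (2 bytes), so it starts at byte offset 2 and occupies 2 bytes.
Bytes at offsets 2..3: 10 FF.
In big-endian order the high byte comes first in memory.
The bytes are already most-significant first: 0x10FF.
0x10FF = 4351.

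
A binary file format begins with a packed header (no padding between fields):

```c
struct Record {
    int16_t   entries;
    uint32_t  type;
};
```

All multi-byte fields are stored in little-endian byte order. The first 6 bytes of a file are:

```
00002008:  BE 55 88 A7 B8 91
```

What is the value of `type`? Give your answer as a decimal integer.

`type` follows `entries` (2 bytes), so it starts at byte offset 2 and occupies 4 bytes.
Bytes at offsets 2..5: 88 A7 B8 91.
Little-endian: lowest address holds the least-significant byte.
Reassemble most-significant byte first: 91 B8 A7 88 → 0x91B8A788.
0x91B8A788 = 2444797832.

2444797832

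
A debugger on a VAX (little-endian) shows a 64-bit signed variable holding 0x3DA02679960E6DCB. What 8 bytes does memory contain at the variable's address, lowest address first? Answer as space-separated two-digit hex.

Split into bytes (most-significant first): 3D A0 26 79 96 0E 6D CB.
Little-endian: lowest address holds the least-significant byte.
So at ascending addresses the bytes are CB 6D 0E 96 79 26 A0 3D.

CB 6D 0E 96 79 26 A0 3D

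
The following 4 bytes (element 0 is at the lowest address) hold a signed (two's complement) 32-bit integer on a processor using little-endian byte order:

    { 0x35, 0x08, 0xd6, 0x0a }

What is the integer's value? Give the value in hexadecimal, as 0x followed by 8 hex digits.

In little-endian order the low byte comes first in memory.
Reassemble most-significant byte first: 0A D6 08 35 → 0x0AD60835.

0x0AD60835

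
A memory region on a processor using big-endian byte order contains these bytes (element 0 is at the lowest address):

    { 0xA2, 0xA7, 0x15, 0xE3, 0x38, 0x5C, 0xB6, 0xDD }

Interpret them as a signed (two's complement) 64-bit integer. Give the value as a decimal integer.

Big-endian stores the most-significant byte at the lowest address.
The bytes are already most-significant first: 0xA2A715E3385CB6DD.
Top bit is set, so as a signed 64-bit value this is 0xA2A715E3385CB6DD − 2^64 = -6726383452807186723.

-6726383452807186723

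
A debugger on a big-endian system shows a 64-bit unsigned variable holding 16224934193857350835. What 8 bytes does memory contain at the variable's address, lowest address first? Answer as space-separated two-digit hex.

E1 2A 8B AF 98 F4 CC B3

16224934193857350835 in hexadecimal, padded to 64 bits, is 0xE12A8BAF98F4CCB3.
Split into bytes (most-significant first): E1 2A 8B AF 98 F4 CC B3.
Big-endian: lowest address holds the most-significant byte.
So the memory order matches the most-significant-first order: E1 2A 8B AF 98 F4 CC B3.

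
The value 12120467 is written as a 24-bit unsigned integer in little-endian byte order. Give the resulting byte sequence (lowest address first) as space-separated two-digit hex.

12120467 in hexadecimal, padded to 24 bits, is 0xB8F193.
Split into bytes (most-significant first): B8 F1 93.
In little-endian order the low byte comes first in memory.
So at ascending addresses the bytes are 93 F1 B8.

93 F1 B8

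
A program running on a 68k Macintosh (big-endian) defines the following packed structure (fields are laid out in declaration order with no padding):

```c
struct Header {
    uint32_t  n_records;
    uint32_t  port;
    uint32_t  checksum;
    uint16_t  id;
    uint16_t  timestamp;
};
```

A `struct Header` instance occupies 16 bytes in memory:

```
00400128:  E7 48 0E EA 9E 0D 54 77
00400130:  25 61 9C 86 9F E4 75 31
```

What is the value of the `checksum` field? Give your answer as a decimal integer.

627154054

`checksum` follows `n_records` (4 B), `port` (4 B), so it starts at offset 4 + 4 = 8 and occupies 4 bytes.
Bytes at offsets 8..11: 25 61 9C 86.
Big-endian: lowest address holds the most-significant byte.
The bytes are already most-significant first: 0x25619C86.
0x25619C86 = 627154054.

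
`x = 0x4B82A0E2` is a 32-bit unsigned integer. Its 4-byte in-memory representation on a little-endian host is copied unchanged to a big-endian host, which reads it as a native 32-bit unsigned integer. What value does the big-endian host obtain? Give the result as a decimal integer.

Stored little-endian, the bytes at ascending addresses are E2 A0 82 4B.
Read back as big-endian, the last byte is least significant, giving 0xE2A0824B.
0xE2A0824B = 3802169931.

3802169931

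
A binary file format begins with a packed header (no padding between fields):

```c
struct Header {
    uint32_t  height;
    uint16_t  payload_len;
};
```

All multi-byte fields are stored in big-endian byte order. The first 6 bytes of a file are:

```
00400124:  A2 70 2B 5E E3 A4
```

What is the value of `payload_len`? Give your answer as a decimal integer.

`payload_len` follows `height` (4 bytes), so it starts at byte offset 4 and occupies 2 bytes.
Bytes at offsets 4..5: E3 A4.
Big-endian: lowest address holds the most-significant byte.
The bytes are already most-significant first: 0xE3A4.
0xE3A4 = 58276.

58276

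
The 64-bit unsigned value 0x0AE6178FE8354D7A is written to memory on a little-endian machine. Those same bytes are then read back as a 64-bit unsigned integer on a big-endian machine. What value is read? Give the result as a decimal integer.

Stored little-endian, the bytes at ascending addresses are 7A 4D 35 E8 8F 17 E6 0A.
Read back as big-endian, the last byte is least significant, giving 0x7A4D35E88F17E60A.
0x7A4D35E88F17E60A = 8812759318783321610.

8812759318783321610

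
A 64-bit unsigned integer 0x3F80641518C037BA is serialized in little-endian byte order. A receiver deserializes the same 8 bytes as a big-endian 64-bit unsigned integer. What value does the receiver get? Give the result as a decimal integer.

13418404824444338239

Stored little-endian, the bytes at ascending addresses are BA 37 C0 18 15 64 80 3F.
Read back as big-endian, the last byte is least significant, giving 0xBA37C0181564803F.
0xBA37C0181564803F = 13418404824444338239.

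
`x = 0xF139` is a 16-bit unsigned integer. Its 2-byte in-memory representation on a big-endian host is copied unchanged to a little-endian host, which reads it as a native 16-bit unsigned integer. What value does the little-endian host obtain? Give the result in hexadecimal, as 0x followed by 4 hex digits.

0x39F1

Stored big-endian, the bytes at ascending addresses are F1 39.
Read back as little-endian, the first byte is least significant, giving 0x39F1.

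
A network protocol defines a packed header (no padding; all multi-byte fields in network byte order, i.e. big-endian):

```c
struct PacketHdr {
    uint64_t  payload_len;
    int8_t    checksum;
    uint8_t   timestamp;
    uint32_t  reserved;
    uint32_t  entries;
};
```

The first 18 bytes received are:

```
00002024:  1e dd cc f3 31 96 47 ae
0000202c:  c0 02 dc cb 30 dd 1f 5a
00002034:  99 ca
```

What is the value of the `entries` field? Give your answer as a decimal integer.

526031306

`entries` follows `payload_len` (8 B), `checksum` (1 B), `timestamp` (1 B), `reserved` (4 B), so it starts at offset 8 + 1 + 1 + 4 = 14 and occupies 4 bytes.
Bytes at offsets 14..17: 1F 5A 99 CA.
Big-endian: lowest address holds the most-significant byte.
The bytes are already most-significant first: 0x1F5A99CA.
0x1F5A99CA = 526031306.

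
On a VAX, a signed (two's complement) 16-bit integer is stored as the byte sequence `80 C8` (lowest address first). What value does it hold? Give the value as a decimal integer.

Little-endian: lowest address holds the least-significant byte.
Reassemble most-significant byte first: C8 80 → 0xC880.
Top bit is set, so as a signed 16-bit value this is 0xC880 − 2^16 = -14208.

-14208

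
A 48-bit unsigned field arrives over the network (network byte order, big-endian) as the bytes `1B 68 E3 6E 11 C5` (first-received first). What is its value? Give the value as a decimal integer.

Big-endian stores the most-significant byte at the lowest address.
The bytes are already most-significant first: 0x1B68E36E11C5.
0x1B68E36E11C5 = 30137306190277.

30137306190277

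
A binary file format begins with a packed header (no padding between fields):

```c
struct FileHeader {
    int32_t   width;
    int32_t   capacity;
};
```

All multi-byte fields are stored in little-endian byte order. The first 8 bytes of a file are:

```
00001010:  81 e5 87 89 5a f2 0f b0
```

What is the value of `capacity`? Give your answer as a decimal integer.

-1341132198

`capacity` follows `width` (4 bytes), so it starts at byte offset 4 and occupies 4 bytes.
Bytes at offsets 4..7: 5A F2 0F B0.
In little-endian order the low byte comes first in memory.
Reassemble most-significant byte first: B0 0F F2 5A → 0xB00FF25A.
Top bit is set, so as a signed 32-bit value this is 0xB00FF25A − 2^32 = -1341132198.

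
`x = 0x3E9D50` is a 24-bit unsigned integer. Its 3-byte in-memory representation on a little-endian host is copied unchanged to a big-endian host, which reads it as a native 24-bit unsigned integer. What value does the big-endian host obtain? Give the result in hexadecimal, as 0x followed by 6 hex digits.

0x509D3E

Stored little-endian, the bytes at ascending addresses are 50 9D 3E.
Read back as big-endian, the last byte is least significant, giving 0x509D3E.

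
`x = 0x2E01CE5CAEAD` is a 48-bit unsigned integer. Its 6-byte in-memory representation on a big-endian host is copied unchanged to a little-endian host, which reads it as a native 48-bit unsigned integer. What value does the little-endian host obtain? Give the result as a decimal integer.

190964392919342

Stored big-endian, the bytes at ascending addresses are 2E 01 CE 5C AE AD.
Read back as little-endian, the first byte is least significant, giving 0xADAE5CCE012E.
0xADAE5CCE012E = 190964392919342.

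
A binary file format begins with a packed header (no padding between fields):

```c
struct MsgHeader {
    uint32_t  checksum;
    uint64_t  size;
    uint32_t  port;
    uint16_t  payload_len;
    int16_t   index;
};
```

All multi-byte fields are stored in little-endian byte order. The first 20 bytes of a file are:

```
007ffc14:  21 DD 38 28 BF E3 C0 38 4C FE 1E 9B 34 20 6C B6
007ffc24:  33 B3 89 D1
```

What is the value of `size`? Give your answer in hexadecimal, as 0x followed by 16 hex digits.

`size` follows `checksum` (4 bytes), so it starts at byte offset 4 and occupies 8 bytes.
Bytes at offsets 4..11: BF E3 C0 38 4C FE 1E 9B.
Little-endian stores the least-significant byte at the lowest address.
Reassemble most-significant byte first: 9B 1E FE 4C 38 C0 E3 BF → 0x9B1EFE4C38C0E3BF.

0x9B1EFE4C38C0E3BF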